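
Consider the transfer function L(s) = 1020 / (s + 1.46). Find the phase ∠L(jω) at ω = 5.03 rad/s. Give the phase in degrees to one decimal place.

∠(j5.03 + 1.46) = arctan(5.03/1.46) = 73.81°
∠L(j5.03) = −73.81° = -73.81°

-73.8 deg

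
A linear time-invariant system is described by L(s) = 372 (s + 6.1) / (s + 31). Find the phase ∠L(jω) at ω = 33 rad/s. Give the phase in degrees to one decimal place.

∠(j33 + 6.1) = arctan(33/6.1) = 79.53°
∠(j33 + 31) = arctan(33/31) = 46.79°
∠L(j33) = 79.53° − 46.79° = 32.74°

32.7°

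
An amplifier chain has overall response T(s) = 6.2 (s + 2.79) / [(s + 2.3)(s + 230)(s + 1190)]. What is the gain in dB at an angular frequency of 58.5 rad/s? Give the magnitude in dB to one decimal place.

|j58.5 + 2.79| = √(58.5² + 2.79²) = 58.57
|j58.5 + 2.3| = √(58.5² + 2.3²) = 58.55
|j58.5 + 230| = √(58.5² + 230²) = 237.3
|j58.5 + 1190| = √(58.5² + 1190²) = 1191
|T(j58.5)| = 6.2 × 58.57 / (58.55 × 237.3 × 1191) = 2.1935e-05
20 log₁₀(2.1935e-05) = -93.18 dB

-93.2 dB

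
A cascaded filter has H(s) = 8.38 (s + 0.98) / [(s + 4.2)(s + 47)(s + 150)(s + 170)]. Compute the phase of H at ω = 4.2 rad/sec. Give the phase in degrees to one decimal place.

∠(j4.2 + 0.98) = arctan(4.2/0.98) = 76.87°
∠(j4.2 + 4.2) = arctan(4.2/4.2) = 45.00°
∠(j4.2 + 47) = arctan(4.2/47) = 5.11°
∠(j4.2 + 150) = arctan(4.2/150) = 1.60°
∠(j4.2 + 170) = arctan(4.2/170) = 1.42°
∠H(j4.2) = 76.87° − (45.00° + 5.11° + 1.60° + 1.42°) = 23.74°

23.7 deg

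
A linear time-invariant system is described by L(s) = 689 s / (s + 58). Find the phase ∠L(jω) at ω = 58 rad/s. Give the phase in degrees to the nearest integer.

∠(j58) = 90.00°
∠(j58 + 58) = arctan(58/58) = 45.00°
∠L(j58) = 90.00° − 45.00° = 45.00°

45°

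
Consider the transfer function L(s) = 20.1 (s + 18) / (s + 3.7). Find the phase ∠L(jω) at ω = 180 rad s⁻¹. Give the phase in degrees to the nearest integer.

∠(j180 + 18) = arctan(180/18) = 84.29°
∠(j180 + 3.7) = arctan(180/3.7) = 88.82°
∠L(j180) = 84.29° − 88.82° = -4.53°

-5 deg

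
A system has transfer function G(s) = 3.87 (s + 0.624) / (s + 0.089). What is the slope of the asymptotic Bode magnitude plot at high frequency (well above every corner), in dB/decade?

With 1 zero and 1 pole, the high-frequency asymptotic slope is 20 × (1 − 1) = 0 dB/decade.

0 dB/decade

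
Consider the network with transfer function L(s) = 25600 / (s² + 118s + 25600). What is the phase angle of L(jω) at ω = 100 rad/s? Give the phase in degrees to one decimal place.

∠[(j100)² + 118(j100) + 25600] = ∠[15600 + j11800] = 37.10°
∠L(j100) = −37.10° = -37.10°

-37.1°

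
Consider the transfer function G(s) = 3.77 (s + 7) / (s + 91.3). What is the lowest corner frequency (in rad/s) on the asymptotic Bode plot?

7 rad/s

Break frequencies occur at each pole and zero magnitude: 7 rad/s, 91.3 rad/s.
The lowest is 7 rad/s.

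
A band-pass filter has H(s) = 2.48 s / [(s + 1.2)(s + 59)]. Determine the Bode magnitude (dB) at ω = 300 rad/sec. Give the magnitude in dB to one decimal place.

-41.8 dB

|j300| = 300
|j300 + 1.2| = √(300² + 1.2²) = 300
|j300 + 59| = √(300² + 59²) = 305.7
|H(j300)| = 2.48 × 300 / (300 × 305.7) = 0.0081112
20 log₁₀(0.0081112) = -41.82 dB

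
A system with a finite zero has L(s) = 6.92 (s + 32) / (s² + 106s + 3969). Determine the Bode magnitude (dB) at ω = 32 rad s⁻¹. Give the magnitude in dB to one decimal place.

-23.1 dB

|j32 + 32| = √(32² + 32²) = 45.25
|(j32)² + 106(j32) + 3969| = |2945 + j3392| = 4492
|L(j32)| = 6.92 × 45.25 / 4492 = 0.069715
20 log₁₀(0.069715) = -23.13 dB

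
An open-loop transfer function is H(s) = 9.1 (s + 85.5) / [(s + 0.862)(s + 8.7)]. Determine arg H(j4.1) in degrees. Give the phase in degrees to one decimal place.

∠(j4.1 + 85.5) = arctan(4.1/85.5) = 2.75°
∠(j4.1 + 0.862) = arctan(4.1/0.862) = 78.13°
∠(j4.1 + 8.7) = arctan(4.1/8.7) = 25.23°
∠H(j4.1) = 2.75° − (78.13° + 25.23°) = -100.61°

-100.6°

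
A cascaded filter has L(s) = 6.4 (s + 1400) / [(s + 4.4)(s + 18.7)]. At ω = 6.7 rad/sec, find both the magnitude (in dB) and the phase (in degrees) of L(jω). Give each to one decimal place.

|L| = 35.0 dB, ∠L = -76.1 deg

|j6.7 + 1400| = √(6.7² + 1400²) = 1400
|j6.7 + 4.4| = √(6.7² + 4.4²) = 8.016
|j6.7 + 18.7| = √(6.7² + 18.7²) = 19.86
|L(j6.7)| = 6.4 × 1400 / (8.016 × 19.86) = 56.274
20 log₁₀(56.274) = 35.01 dB
∠(j6.7 + 1400) = arctan(6.7/1400) = 0.27°
∠(j6.7 + 4.4) = arctan(6.7/4.4) = 56.71°
∠(j6.7 + 18.7) = arctan(6.7/18.7) = 19.71°
∠L(j6.7) = 0.27° − (56.71° + 19.71°) = -76.14°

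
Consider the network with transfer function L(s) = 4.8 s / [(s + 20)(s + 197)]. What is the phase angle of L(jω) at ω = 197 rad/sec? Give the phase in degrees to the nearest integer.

∠(j197) = 90.00°
∠(j197 + 20) = arctan(197/20) = 84.20°
∠(j197 + 197) = arctan(197/197) = 45.00°
∠L(j197) = 90.00° − (84.20° + 45.00°) = -39.20°

-39 deg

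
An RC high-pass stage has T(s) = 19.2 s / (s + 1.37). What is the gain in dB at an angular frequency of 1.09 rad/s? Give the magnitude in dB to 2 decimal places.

|j1.09| = 1.09
|j1.09 + 1.37| = √(1.09² + 1.37²) = 1.751
|T(j1.09)| = 19.2 × 1.09 / 1.751 = 11.954
20 log₁₀(11.954) = 21.550 dB

21.55 dB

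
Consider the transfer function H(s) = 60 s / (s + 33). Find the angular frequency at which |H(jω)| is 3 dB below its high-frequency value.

33 rad s⁻¹

For a single-pole high-pass, the −3 dB point is at the pole: ω = 33 rad s⁻¹.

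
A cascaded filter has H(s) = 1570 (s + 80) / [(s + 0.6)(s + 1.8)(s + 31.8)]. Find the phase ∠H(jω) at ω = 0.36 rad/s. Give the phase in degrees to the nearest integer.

-43°

∠(j0.36 + 80) = arctan(0.36/80) = 0.26°
∠(j0.36 + 0.6) = arctan(0.36/0.6) = 30.96°
∠(j0.36 + 1.8) = arctan(0.36/1.8) = 11.31°
∠(j0.36 + 31.8) = arctan(0.36/31.8) = 0.65°
∠H(j0.36) = 0.26° − (30.96° + 11.31° + 0.65°) = -42.66°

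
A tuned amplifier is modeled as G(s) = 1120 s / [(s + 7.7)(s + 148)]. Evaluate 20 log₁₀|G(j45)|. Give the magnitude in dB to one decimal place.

17.1 dB

|j45| = 45
|j45 + 7.7| = √(45² + 7.7²) = 45.65
|j45 + 148| = √(45² + 148²) = 154.7
|G(j45)| = 1120 × 45 / (45.65 × 154.7) = 7.1366
20 log₁₀(7.1366) = 17.07 dB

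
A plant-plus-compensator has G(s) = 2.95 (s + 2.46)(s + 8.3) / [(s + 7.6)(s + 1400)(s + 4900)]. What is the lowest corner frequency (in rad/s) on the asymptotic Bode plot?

Break frequencies occur at each pole and zero magnitude: 2.46 rad/s, 7.6 rad/s, 8.3 rad/s, 1400 rad/s, 4900 rad/s.
The lowest is 2.46 rad/s.

2.46 rad/s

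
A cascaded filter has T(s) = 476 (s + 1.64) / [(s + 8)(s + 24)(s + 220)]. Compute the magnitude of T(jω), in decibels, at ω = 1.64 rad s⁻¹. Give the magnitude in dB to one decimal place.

-31.9 dB

|j1.64 + 1.64| = √(1.64² + 1.64²) = 2.319
|j1.64 + 8| = √(1.64² + 8²) = 8.166
|j1.64 + 24| = √(1.64² + 24²) = 24.06
|j1.64 + 220| = √(1.64² + 220²) = 220
|T(j1.64)| = 476 × 2.319 / (8.166 × 24.06 × 220) = 0.025543
20 log₁₀(0.025543) = -31.85 dB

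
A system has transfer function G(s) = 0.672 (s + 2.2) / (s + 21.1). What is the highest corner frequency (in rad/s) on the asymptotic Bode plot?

Break frequencies occur at each pole and zero magnitude: 2.2 rad/s, 21.1 rad/s.
The highest is 21.1 rad/s.

21.1 rad/s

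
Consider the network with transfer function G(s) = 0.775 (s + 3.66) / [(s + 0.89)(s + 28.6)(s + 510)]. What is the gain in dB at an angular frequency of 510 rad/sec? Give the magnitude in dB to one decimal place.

-113.5 dB

|j510 + 3.66| = √(510² + 3.66²) = 510
|j510 + 0.89| = √(510² + 0.89²) = 510
|j510 + 28.6| = √(510² + 28.6²) = 510.8
|j510 + 510| = √(510² + 510²) = 721.2
|G(j510)| = 0.775 × 510 / (510 × 510.8 × 721.2) = 2.1037e-06
20 log₁₀(2.1037e-06) = -113.54 dB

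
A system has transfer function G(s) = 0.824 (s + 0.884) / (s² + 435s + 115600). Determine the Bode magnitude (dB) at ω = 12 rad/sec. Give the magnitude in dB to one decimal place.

|j12 + 0.884| = √(12² + 0.884²) = 12.03
|(j12)² + 435(j12) + 115600| = |1.1546e+05 + j5220| = 1.156e+05
|G(j12)| = 0.824 × 12.03 / 1.156e+05 = 8.5787e-05
20 log₁₀(8.5787e-05) = -81.33 dB

-81.3 dB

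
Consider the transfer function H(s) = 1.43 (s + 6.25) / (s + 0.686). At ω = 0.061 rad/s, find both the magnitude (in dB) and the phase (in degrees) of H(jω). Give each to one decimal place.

|H| = 22.3 dB, ∠H = -4.5°

|j0.061 + 6.25| = √(0.061² + 6.25²) = 6.25
|j0.061 + 0.686| = √(0.061² + 0.686²) = 0.6887
|H(j0.061)| = 1.43 × 6.25 / 0.6887 = 12.978
20 log₁₀(12.978) = 22.26 dB
∠(j0.061 + 6.25) = arctan(0.061/6.25) = 0.56°
∠(j0.061 + 0.686) = arctan(0.061/0.686) = 5.08°
∠H(j0.061) = 0.56° − 5.08° = -4.52°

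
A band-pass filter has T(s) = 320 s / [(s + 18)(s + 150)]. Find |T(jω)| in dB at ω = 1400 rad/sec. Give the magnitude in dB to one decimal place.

|j1400| = 1400
|j1400 + 18| = √(1400² + 18²) = 1400
|j1400 + 150| = √(1400² + 150²) = 1408
|T(j1400)| = 320 × 1400 / (1400 × 1408) = 0.22725
20 log₁₀(0.22725) = -12.87 dB

-12.9 dB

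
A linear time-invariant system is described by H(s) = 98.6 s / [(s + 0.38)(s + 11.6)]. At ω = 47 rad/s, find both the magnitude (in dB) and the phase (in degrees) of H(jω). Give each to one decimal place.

|H| = 6.2 dB, ∠H = -75.7°

|j47| = 47
|j47 + 0.38| = √(47² + 0.38²) = 47
|j47 + 11.6| = √(47² + 11.6²) = 48.41
|H(j47)| = 98.6 × 47 / (47 × 48.41) = 2.0367
20 log₁₀(2.0367) = 6.18 dB
∠(j47) = 90.00°
∠(j47 + 0.38) = arctan(47/0.38) = 89.54°
∠(j47 + 11.6) = arctan(47/11.6) = 76.14°
∠H(j47) = 90.00° − (89.54° + 76.14°) = -75.67°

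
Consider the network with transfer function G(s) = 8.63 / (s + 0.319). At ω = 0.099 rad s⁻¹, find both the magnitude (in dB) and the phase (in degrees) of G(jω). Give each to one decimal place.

|j0.099 + 0.319| = √(0.099² + 0.319²) = 0.334
|G(j0.099)| = 8.63 / 0.334 = 25.838
20 log₁₀(25.838) = 28.25 dB
∠(j0.099 + 0.319) = arctan(0.099/0.319) = 17.24°
∠G(j0.099) = −17.24° = -17.24°

|G| = 28.2 dB, ∠G = -17.2°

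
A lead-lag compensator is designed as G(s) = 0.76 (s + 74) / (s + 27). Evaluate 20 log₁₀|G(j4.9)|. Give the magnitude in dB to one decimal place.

|j4.9 + 74| = √(4.9² + 74²) = 74.16
|j4.9 + 27| = √(4.9² + 27²) = 27.44
|G(j4.9)| = 0.76 × 74.16 / 27.44 = 2.054
20 log₁₀(2.054) = 6.25 dB

6.3 dB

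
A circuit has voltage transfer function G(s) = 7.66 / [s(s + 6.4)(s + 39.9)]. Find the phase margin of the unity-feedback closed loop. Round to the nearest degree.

90°

Gain crossover: |G(jω)| = 1 at ω ≈ 0.03 rad s⁻¹.
∠G(j0.03) = −90° − arctan(0.03/6.4) − arctan(0.03/39.9) ≈ -90.31°
PM = 180° + (-90.31°) = 89.69°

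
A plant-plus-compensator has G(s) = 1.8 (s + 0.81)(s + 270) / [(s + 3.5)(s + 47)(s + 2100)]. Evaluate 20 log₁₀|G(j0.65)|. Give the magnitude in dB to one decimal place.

|j0.65 + 0.81| = √(0.65² + 0.81²) = 1.039
|j0.65 + 270| = √(0.65² + 270²) = 270
|j0.65 + 3.5| = √(0.65² + 3.5²) = 3.56
|j0.65 + 47| = √(0.65² + 47²) = 47
|j0.65 + 2100| = √(0.65² + 2100²) = 2100
|G(j0.65)| = 1.8 × 1.039 × 270 / (3.56 × 47 × 2100) = 0.0014364
20 log₁₀(0.0014364) = -56.85 dB

-56.9 dB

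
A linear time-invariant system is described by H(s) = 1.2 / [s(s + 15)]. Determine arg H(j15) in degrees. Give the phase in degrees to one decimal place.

∠(j15 + 15) = arctan(15/15) = 45.00°
∠(j15) = 90.00°
∠H(j15) = − (45.00° + 90.00°) = -135.00°

-135.0°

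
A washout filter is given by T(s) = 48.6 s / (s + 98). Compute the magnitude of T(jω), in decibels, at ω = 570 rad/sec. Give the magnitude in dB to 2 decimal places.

33.61 dB

|j570| = 570
|j570 + 98| = √(570² + 98²) = 578.4
|T(j570)| = 48.6 × 570 / 578.4 = 47.897
20 log₁₀(47.897) = 33.606 dB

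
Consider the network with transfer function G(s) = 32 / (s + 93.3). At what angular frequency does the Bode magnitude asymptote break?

93.3 rad/s

The single real pole at s = −93.3 gives a corner at ω = 93.3 rad/s.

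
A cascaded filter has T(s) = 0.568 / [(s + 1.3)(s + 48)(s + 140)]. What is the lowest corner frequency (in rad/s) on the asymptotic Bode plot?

Break frequencies occur at each pole and zero magnitude: 1.3 rad/s, 48 rad/s, 140 rad/s.
The lowest is 1.3 rad/s.

1.3 rad/s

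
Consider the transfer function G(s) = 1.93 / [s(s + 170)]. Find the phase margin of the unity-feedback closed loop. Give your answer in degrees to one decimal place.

Gain crossover: |G(jω)| = 1 at ω ≈ 0.0114 rad/sec.
∠G(j0.0114) = −90° − arctan(0.0114/170) ≈ -90.00°
PM = 180° + (-90.00°) = 90.00°

90.0 deg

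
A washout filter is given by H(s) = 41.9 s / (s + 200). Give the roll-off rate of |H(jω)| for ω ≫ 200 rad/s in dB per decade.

0 dB/decade

With 1 zero and 1 pole, the high-frequency asymptotic slope is 20 × (1 − 1) = 0 dB/decade.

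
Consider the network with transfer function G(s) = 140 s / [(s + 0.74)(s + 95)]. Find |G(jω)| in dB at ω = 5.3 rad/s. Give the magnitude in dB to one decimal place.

|j5.3| = 5.3
|j5.3 + 0.74| = √(5.3² + 0.74²) = 5.351
|j5.3 + 95| = √(5.3² + 95²) = 95.15
|G(j5.3)| = 140 × 5.3 / (5.351 × 95.15) = 1.4573
20 log₁₀(1.4573) = 3.27 dB

3.3 dB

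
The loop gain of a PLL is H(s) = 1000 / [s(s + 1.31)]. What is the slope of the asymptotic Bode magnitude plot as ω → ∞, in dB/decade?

-40 dB/decade

With 0 zeros and 2 poles, the high-frequency asymptotic slope is 20 × (0 − 2) = -40 dB/decade.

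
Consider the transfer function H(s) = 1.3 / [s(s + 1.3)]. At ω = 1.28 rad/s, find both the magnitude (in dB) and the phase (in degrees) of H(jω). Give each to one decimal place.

|j1.28 + 1.3| = √(1.28² + 1.3²) = 1.824
|j1.28| = 1.28
|H(j1.28)| = 1.3 / (1.824 × 1.28) = 0.55669
20 log₁₀(0.55669) = -5.09 dB
∠(j1.28 + 1.3) = arctan(1.28/1.3) = 44.56°
∠(j1.28) = 90.00°
∠H(j1.28) = − (44.56° + 90.00°) = -134.56°

|H| = -5.1 dB, ∠H = -134.6°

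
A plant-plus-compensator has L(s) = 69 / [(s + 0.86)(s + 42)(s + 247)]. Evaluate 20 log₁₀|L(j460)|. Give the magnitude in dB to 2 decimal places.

-124.12 dB

|j460 + 0.86| = √(460² + 0.86²) = 460
|j460 + 42| = √(460² + 42²) = 461.9
|j460 + 247| = √(460² + 247²) = 522.1
|L(j460)| = 69 / (460 × 461.9 × 522.1) = 6.2196e-07
20 log₁₀(6.2196e-07) = -124.125 dB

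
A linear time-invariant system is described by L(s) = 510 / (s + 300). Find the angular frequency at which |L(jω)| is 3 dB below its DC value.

300 rad/s

For a single-pole low-pass, the −3 dB point is at the pole: ω = 300 rad/s.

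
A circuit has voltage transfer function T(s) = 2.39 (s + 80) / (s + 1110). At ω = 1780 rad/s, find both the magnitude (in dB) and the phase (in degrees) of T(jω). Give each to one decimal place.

|T| = 6.2 dB, ∠T = 29.4°

|j1780 + 80| = √(1780² + 80²) = 1782
|j1780 + 1110| = √(1780² + 1110²) = 2098
|T(j1780)| = 2.39 × 1782 / 2098 = 2.03
20 log₁₀(2.03) = 6.15 dB
∠(j1780 + 80) = arctan(1780/80) = 87.43°
∠(j1780 + 1110) = arctan(1780/1110) = 58.05°
∠T(j1780) = 87.43° − 58.05° = 29.37°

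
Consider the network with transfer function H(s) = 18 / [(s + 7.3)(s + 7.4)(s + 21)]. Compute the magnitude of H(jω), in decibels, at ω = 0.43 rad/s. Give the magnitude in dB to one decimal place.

|j0.43 + 7.3| = √(0.43² + 7.3²) = 7.313
|j0.43 + 7.4| = √(0.43² + 7.4²) = 7.412
|j0.43 + 21| = √(0.43² + 21²) = 21
|H(j0.43)| = 18 / (7.313 × 7.412 × 21) = 0.01581
20 log₁₀(0.01581) = -36.02 dB

-36.0 dB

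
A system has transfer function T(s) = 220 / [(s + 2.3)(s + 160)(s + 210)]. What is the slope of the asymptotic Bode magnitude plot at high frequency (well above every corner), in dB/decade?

-60 dB/decade

With 0 zeros and 3 poles, the high-frequency asymptotic slope is 20 × (0 − 3) = -60 dB/decade.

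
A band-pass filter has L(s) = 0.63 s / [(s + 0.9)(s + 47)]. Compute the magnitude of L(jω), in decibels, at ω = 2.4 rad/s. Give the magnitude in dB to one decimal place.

|j2.4| = 2.4
|j2.4 + 0.9| = √(2.4² + 0.9²) = 2.563
|j2.4 + 47| = √(2.4² + 47²) = 47.06
|L(j2.4)| = 0.63 × 2.4 / (2.563 × 47.06) = 0.012534
20 log₁₀(0.012534) = -38.04 dB

-38.0 dB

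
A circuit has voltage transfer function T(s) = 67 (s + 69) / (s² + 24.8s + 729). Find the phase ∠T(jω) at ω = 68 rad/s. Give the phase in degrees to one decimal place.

-112.0°

∠(j68 + 69) = arctan(68/69) = 44.58°
∠[(j68)² + 24.8(j68) + 729] = ∠[-3895 + j1686.4] = 156.59°
∠T(j68) = 44.58° − 156.59° = -112.01°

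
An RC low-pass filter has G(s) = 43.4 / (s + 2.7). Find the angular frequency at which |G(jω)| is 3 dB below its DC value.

For a single-pole low-pass, the −3 dB point is at the pole: ω = 2.7 rad s⁻¹.

2.7 rad s⁻¹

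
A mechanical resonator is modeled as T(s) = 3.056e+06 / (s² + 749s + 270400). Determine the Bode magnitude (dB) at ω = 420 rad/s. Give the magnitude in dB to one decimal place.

19.4 dB

|(j420)² + 749(j420) + 270400| = |94000 + j3.1458e+05| = 3.283e+05
|T(j420)| = 3.056e+06 / 3.283e+05 = 9.3079
20 log₁₀(9.3079) = 19.38 dB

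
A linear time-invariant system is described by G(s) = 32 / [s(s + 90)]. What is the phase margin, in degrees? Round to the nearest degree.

Gain crossover: |G(jω)| = 1 at ω ≈ 0.356 rad/s.
∠G(j0.356) = −90° − arctan(0.356/90) ≈ -90.23°
PM = 180° + (-90.23°) = 89.77°

90°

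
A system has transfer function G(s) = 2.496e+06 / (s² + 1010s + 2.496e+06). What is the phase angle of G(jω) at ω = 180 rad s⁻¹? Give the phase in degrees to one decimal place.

-4.2°

∠[(j180)² + 1010(j180) + 2.496e+06] = ∠[2.4636e+06 + j1.818e+05] = 4.22°
∠G(j180) = −4.22° = -4.22°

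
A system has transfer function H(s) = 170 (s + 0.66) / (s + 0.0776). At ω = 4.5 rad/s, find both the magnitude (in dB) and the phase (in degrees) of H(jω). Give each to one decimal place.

|H| = 44.7 dB, ∠H = -7.4 deg

|j4.5 + 0.66| = √(4.5² + 0.66²) = 4.548
|j4.5 + 0.0776| = √(4.5² + 0.0776²) = 4.501
|H(j4.5)| = 170 × 4.548 / 4.501 = 171.79
20 log₁₀(171.79) = 44.70 dB
∠(j4.5 + 0.66) = arctan(4.5/0.66) = 81.66°
∠(j4.5 + 0.0776) = arctan(4.5/0.0776) = 89.01°
∠H(j4.5) = 81.66° − 89.01° = -7.36°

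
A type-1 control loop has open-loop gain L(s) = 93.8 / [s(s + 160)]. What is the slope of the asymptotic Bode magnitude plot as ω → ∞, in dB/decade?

With 0 zeros and 2 poles, the high-frequency asymptotic slope is 20 × (0 − 2) = -40 dB/decade.

-40 dB/decade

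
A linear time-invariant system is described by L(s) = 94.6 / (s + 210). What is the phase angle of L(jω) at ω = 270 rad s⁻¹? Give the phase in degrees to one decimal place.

-52.1°

∠(j270 + 210) = arctan(270/210) = 52.13°
∠L(j270) = −52.13° = -52.13°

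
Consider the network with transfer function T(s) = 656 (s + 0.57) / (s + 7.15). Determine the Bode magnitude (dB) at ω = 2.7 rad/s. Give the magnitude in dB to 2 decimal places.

|j2.7 + 0.57| = √(2.7² + 0.57²) = 2.76
|j2.7 + 7.15| = √(2.7² + 7.15²) = 7.643
|T(j2.7)| = 656 × 2.76 / 7.643 = 236.86
20 log₁₀(236.86) = 47.490 dB

47.49 dB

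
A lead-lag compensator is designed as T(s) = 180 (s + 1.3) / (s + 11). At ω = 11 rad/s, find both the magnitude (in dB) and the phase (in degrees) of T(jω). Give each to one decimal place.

|j11 + 1.3| = √(11² + 1.3²) = 11.08
|j11 + 11| = √(11² + 11²) = 15.56
|T(j11)| = 180 × 11.08 / 15.56 = 128.16
20 log₁₀(128.16) = 42.16 dB
∠(j11 + 1.3) = arctan(11/1.3) = 83.26°
∠(j11 + 11) = arctan(11/11) = 45.00°
∠T(j11) = 83.26° − 45.00° = 38.26°

|T| = 42.2 dB, ∠T = 38.3 deg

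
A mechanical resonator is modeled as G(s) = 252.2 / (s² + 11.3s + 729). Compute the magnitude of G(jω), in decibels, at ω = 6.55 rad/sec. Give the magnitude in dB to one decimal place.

-8.7 dB

|(j6.55)² + 11.3(j6.55) + 729| = |686.1 + j74.015| = 690.1
|G(j6.55)| = 252.2 / 690.1 = 0.36547
20 log₁₀(0.36547) = -8.74 dB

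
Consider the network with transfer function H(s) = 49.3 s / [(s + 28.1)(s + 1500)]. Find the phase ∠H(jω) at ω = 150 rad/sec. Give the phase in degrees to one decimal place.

∠(j150) = 90.00°
∠(j150 + 28.1) = arctan(150/28.1) = 79.39°
∠(j150 + 1500) = arctan(150/1500) = 5.71°
∠H(j150) = 90.00° − (79.39° + 5.71°) = 4.90°

4.9°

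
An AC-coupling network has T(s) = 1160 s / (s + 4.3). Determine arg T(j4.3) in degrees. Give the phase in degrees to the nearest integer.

45 deg

∠(j4.3) = 90.00°
∠(j4.3 + 4.3) = arctan(4.3/4.3) = 45.00°
∠T(j4.3) = 90.00° − 45.00° = 45.00°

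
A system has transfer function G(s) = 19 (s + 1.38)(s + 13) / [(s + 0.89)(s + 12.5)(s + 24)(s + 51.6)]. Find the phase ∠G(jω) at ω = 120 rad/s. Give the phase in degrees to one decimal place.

∠(j120 + 1.38) = arctan(120/1.38) = 89.34°
∠(j120 + 13) = arctan(120/13) = 83.82°
∠(j120 + 0.89) = arctan(120/0.89) = 89.58°
∠(j120 + 12.5) = arctan(120/12.5) = 84.05°
∠(j120 + 24) = arctan(120/24) = 78.69°
∠(j120 + 51.6) = arctan(120/51.6) = 66.73°
∠G(j120) = 89.34° + 83.82° − (89.58° + 84.05° + 78.69° + 66.73°) = -145.89°

-145.9°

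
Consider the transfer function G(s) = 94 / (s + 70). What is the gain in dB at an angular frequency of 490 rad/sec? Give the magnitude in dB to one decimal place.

|j490 + 70| = √(490² + 70²) = 495
|G(j490)| = 94 / 495 = 0.18991
20 log₁₀(0.18991) = -14.43 dB

-14.4 dB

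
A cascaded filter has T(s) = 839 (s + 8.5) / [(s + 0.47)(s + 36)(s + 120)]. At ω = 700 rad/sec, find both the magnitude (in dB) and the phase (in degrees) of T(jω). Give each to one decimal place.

|j700 + 8.5| = √(700² + 8.5²) = 700.1
|j700 + 0.47| = √(700² + 0.47²) = 700
|j700 + 36| = √(700² + 36²) = 700.9
|j700 + 120| = √(700² + 120²) = 710.2
|T(j700)| = 839 × 700.1 / (700 × 700.9 × 710.2) = 0.0016855
20 log₁₀(0.0016855) = -55.47 dB
∠(j700 + 8.5) = arctan(700/8.5) = 89.30°
∠(j700 + 0.47) = arctan(700/0.47) = 89.96°
∠(j700 + 36) = arctan(700/36) = 87.06°
∠(j700 + 120) = arctan(700/120) = 80.27°
∠T(j700) = 89.30° − (89.96° + 87.06° + 80.27°) = -167.99°

|T| = -55.5 dB, ∠T = -168.0°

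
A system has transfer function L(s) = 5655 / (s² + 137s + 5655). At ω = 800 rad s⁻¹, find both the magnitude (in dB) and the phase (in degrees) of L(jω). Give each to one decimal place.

|L| = -41.1 dB, ∠L = -170.2°

|(j800)² + 137(j800) + 5655| = |-6.3434e+05 + j1.096e+05| = 6.437e+05
|L(j800)| = 5655 / 6.437e+05 = 0.0087846
20 log₁₀(0.0087846) = -41.13 dB
∠[(j800)² + 137(j800) + 5655] = ∠[-6.3434e+05 + j1.096e+05] = 170.20°
∠L(j800) = −170.20° = -170.20°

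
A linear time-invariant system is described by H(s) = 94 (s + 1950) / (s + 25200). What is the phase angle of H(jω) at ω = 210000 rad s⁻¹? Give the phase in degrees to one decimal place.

∠(j210000 + 1950) = arctan(210000/1950) = 89.47°
∠(j210000 + 25200) = arctan(210000/25200) = 83.16°
∠H(j210000) = 89.47° − 83.16° = 6.31°

6.3°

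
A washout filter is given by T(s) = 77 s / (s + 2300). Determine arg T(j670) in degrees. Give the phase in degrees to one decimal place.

∠(j670) = 90.00°
∠(j670 + 2300) = arctan(670/2300) = 16.24°
∠T(j670) = 90.00° − 16.24° = 73.76°

73.8°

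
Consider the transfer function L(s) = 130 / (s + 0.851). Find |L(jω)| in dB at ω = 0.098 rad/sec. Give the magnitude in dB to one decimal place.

|j0.098 + 0.851| = √(0.098² + 0.851²) = 0.8566
|L(j0.098)| = 130 / 0.8566 = 151.76
20 log₁₀(151.76) = 43.62 dB

43.6 dB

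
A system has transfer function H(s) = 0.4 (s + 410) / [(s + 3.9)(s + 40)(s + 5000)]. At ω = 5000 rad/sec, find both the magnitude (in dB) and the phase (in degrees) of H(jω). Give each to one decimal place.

|H| = -158.9 dB, ∠H = -139.2 deg

|j5000 + 410| = √(5000² + 410²) = 5017
|j5000 + 3.9| = √(5000² + 3.9²) = 5000
|j5000 + 40| = √(5000² + 40²) = 5000
|j5000 + 5000| = √(5000² + 5000²) = 7071
|H(j5000)| = 0.4 × 5017 / (5000 × 5000 × 7071) = 1.1351e-08
20 log₁₀(1.1351e-08) = -158.90 dB
∠(j5000 + 410) = arctan(5000/410) = 85.31°
∠(j5000 + 3.9) = arctan(5000/3.9) = 89.96°
∠(j5000 + 40) = arctan(5000/40) = 89.54°
∠(j5000 + 5000) = arctan(5000/5000) = 45.00°
∠H(j5000) = 85.31° − (89.96° + 89.54° + 45.00°) = -139.18°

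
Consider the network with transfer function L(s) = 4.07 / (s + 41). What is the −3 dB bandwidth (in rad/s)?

For a single-pole low-pass, the −3 dB point is at the pole: ω = 41 rad/s.

41 rad/s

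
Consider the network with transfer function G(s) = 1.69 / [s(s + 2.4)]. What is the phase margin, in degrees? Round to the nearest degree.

74 deg

Gain crossover: |G(jω)| = 1 at ω ≈ 0.678 rad/s.
∠G(j0.678) = −90° − arctan(0.678/2.4) ≈ -105.77°
PM = 180° + (-105.77°) = 74.23°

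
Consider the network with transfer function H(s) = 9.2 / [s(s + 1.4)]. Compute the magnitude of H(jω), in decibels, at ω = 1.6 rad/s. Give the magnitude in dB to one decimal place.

8.6 dB

|j1.6 + 1.4| = √(1.6² + 1.4²) = 2.126
|j1.6| = 1.6
|H(j1.6)| = 9.2 / (2.126 × 1.6) = 2.7046
20 log₁₀(2.7046) = 8.64 dB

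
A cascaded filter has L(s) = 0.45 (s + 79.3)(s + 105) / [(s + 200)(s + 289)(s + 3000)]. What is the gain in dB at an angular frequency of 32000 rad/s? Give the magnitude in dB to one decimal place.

-97.1 dB

|j32000 + 79.3| = √(32000² + 79.3²) = 3.2e+04
|j32000 + 105| = √(32000² + 105²) = 3.2e+04
|j32000 + 200| = √(32000² + 200²) = 3.2e+04
|j32000 + 289| = √(32000² + 289²) = 3.2e+04
|j32000 + 3000| = √(32000² + 3000²) = 3.214e+04
|L(j32000)| = 0.45 × 3.2e+04 × 3.2e+04 / (3.2e+04 × 3.2e+04 × 3.214e+04) = 1.4e-05
20 log₁₀(1.4e-05) = -97.08 dB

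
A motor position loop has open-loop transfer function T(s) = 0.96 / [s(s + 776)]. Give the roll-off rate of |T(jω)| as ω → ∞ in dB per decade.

-40 dB/decade

With 0 zeros and 2 poles, the high-frequency asymptotic slope is 20 × (0 − 2) = -40 dB/decade.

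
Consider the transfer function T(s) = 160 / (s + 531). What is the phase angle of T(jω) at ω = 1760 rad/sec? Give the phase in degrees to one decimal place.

-73.2°

∠(j1760 + 531) = arctan(1760/531) = 73.21°
∠T(j1760) = −73.21° = -73.21°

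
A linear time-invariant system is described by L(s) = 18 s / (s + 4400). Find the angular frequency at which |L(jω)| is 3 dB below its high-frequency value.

For a single-pole high-pass, the −3 dB point is at the pole: ω = 4400 rad/sec.

4400 rad/sec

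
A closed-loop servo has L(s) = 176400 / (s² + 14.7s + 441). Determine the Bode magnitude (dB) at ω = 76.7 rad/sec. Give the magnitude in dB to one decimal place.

|(j76.7)² + 14.7(j76.7) + 441| = |-5441.9 + j1127.5| = 5557
|L(j76.7)| = 176400 / 5557 = 31.741
20 log₁₀(31.741) = 30.03 dB

30.0 dB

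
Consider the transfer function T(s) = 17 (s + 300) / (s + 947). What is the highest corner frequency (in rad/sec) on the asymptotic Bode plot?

Break frequencies occur at each pole and zero magnitude: 300 rad/sec, 947 rad/sec.
The highest is 947 rad/sec.

947 rad/sec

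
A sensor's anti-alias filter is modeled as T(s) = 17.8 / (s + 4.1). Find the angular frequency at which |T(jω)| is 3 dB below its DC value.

For a single-pole low-pass, the −3 dB point is at the pole: ω = 4.1 rad/sec.

4.1 rad/sec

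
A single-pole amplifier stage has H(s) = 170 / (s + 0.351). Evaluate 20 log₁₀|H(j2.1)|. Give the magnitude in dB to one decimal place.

38.0 dB

|j2.1 + 0.351| = √(2.1² + 0.351²) = 2.129
|H(j2.1)| = 170 / 2.129 = 79.845
20 log₁₀(79.845) = 38.04 dB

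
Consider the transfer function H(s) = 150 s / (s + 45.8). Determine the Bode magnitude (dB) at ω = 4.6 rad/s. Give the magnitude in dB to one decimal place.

|j4.6| = 4.6
|j4.6 + 45.8| = √(4.6² + 45.8²) = 46.03
|H(j4.6)| = 150 × 4.6 / 46.03 = 14.99
20 log₁₀(14.99) = 23.52 dB

23.5 dB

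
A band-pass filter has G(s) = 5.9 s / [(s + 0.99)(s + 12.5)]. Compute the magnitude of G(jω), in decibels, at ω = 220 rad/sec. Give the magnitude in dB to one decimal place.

|j220| = 220
|j220 + 0.99| = √(220² + 0.99²) = 220
|j220 + 12.5| = √(220² + 12.5²) = 220.4
|G(j220)| = 5.9 × 220 / (220 × 220.4) = 0.026775
20 log₁₀(0.026775) = -31.45 dB

-31.4 dB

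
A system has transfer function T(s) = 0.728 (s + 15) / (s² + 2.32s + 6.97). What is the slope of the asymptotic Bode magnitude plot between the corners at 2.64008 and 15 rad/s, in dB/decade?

-40 dB/decade

In this band the factors already past their corner are: complex pole pair at ωₙ ≈ 2.64; net slope = -40 dB/decade.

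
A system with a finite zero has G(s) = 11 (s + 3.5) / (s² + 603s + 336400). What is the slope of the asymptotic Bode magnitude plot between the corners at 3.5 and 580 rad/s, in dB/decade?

20 dB/decade

In this band the factors already past their corner are: zero at 3.5; net slope = 20 dB/decade.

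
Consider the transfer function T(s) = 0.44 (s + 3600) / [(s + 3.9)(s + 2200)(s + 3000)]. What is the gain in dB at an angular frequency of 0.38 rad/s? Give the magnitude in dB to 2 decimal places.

-84.26 dB

|j0.38 + 3600| = √(0.38² + 3600²) = 3600
|j0.38 + 3.9| = √(0.38² + 3.9²) = 3.918
|j0.38 + 2200| = √(0.38² + 2200²) = 2200
|j0.38 + 3000| = √(0.38² + 3000²) = 3000
|T(j0.38)| = 0.44 × 3600 / (3.918 × 2200 × 3000) = 6.1248e-05
20 log₁₀(6.1248e-05) = -84.258 dB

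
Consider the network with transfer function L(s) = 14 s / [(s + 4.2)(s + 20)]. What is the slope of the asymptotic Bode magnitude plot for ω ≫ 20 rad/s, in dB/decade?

With 1 zero and 2 poles, the high-frequency asymptotic slope is 20 × (1 − 2) = -20 dB/decade.

-20 dB/decade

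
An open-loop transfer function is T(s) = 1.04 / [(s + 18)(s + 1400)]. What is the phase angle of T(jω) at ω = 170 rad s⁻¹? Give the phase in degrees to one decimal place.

∠(j170 + 18) = arctan(170/18) = 83.96°
∠(j170 + 1400) = arctan(170/1400) = 6.92°
∠T(j170) = − (83.96° + 6.92°) = -90.88°

-90.9 deg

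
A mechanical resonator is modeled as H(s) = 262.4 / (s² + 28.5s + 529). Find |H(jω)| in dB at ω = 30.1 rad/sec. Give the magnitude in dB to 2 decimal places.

-11.06 dB

|(j30.1)² + 28.5(j30.1) + 529| = |-377.01 + j857.85| = 937
|H(j30.1)| = 262.4 / 937 = 0.28003
20 log₁₀(0.28003) = -11.056 dB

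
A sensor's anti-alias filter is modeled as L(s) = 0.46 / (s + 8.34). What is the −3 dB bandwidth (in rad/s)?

8.34 rad/s

For a single-pole low-pass, the −3 dB point is at the pole: ω = 8.34 rad/s.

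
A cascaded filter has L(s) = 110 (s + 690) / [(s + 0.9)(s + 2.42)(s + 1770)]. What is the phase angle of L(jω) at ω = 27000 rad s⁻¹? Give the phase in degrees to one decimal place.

-177.7°

∠(j27000 + 690) = arctan(27000/690) = 88.54°
∠(j27000 + 0.9) = arctan(27000/0.9) = 90.00°
∠(j27000 + 2.42) = arctan(27000/2.42) = 89.99°
∠(j27000 + 1770) = arctan(27000/1770) = 86.25°
∠L(j27000) = 88.54° − (90.00° + 89.99° + 86.25°) = -177.71°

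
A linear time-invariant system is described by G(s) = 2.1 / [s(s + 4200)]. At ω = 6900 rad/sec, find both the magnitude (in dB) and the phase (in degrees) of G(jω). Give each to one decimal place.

|j6900 + 4200| = √(6900² + 4200²) = 8078
|j6900| = 6900
|G(j6900)| = 2.1 / (8078 × 6900) = 3.7677e-08
20 log₁₀(3.7677e-08) = -148.48 dB
∠(j6900 + 4200) = arctan(6900/4200) = 58.67°
∠(j6900) = 90.00°
∠G(j6900) = − (58.67° + 90.00°) = -148.67°

|G| = -148.5 dB, ∠G = -148.7°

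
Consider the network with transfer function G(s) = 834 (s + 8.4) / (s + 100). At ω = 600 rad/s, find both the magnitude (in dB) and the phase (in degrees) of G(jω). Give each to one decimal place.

|j600 + 8.4| = √(600² + 8.4²) = 600.1
|j600 + 100| = √(600² + 100²) = 608.3
|G(j600)| = 834 × 600.1 / 608.3 = 822.73
20 log₁₀(822.73) = 58.31 dB
∠(j600 + 8.4) = arctan(600/8.4) = 89.20°
∠(j600 + 100) = arctan(600/100) = 80.54°
∠G(j600) = 89.20° − 80.54° = 8.66°

|G| = 58.3 dB, ∠G = 8.7 deg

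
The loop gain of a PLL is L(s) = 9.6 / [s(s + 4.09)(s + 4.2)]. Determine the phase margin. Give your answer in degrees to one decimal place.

74.9°

Gain crossover: |L(jω)| = 1 at ω ≈ 0.549 rad/sec.
∠L(j0.549) = −90° − arctan(0.549/4.09) − arctan(0.549/4.2) ≈ -105.10°
PM = 180° + (-105.10°) = 74.90°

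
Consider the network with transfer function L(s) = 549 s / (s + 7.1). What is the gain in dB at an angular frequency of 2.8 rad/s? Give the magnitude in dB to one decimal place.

46.1 dB

|j2.8| = 2.8
|j2.8 + 7.1| = √(2.8² + 7.1²) = 7.632
|L(j2.8)| = 549 × 2.8 / 7.632 = 201.41
20 log₁₀(201.41) = 46.08 dB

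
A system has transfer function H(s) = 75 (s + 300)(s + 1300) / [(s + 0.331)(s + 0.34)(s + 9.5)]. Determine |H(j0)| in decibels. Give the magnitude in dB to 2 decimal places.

H(0) = 75 × 300 × 1300 / (0.331 × 0.34 × 9.5) = 2.7359e+07
20 log₁₀(2.7359e+07) = 148.742 dB

148.74 dB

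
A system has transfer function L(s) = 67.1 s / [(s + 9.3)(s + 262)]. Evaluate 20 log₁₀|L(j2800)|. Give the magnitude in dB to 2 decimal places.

|j2800| = 2800
|j2800 + 9.3| = √(2800² + 9.3²) = 2800
|j2800 + 262| = √(2800² + 262²) = 2812
|L(j2800)| = 67.1 × 2800 / (2800 × 2812) = 0.02386
20 log₁₀(0.02386) = -32.447 dB

-32.45 dB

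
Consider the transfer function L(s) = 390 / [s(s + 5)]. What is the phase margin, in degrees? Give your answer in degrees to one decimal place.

Gain crossover: |L(jω)| = 1 at ω ≈ 19.4 rad s⁻¹.
∠L(j19.4) = −90° − arctan(19.4/5) ≈ -165.57°
PM = 180° + (-165.57°) = 14.43°

14.4°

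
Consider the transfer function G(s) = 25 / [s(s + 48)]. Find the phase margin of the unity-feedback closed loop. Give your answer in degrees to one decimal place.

89.4°

Gain crossover: |G(jω)| = 1 at ω ≈ 0.521 rad/s.
∠G(j0.521) = −90° − arctan(0.521/48) ≈ -90.62°
PM = 180° + (-90.62°) = 89.38°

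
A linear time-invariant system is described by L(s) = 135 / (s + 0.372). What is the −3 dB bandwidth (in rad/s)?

0.372 rad/s

For a single-pole low-pass, the −3 dB point is at the pole: ω = 0.372 rad/s.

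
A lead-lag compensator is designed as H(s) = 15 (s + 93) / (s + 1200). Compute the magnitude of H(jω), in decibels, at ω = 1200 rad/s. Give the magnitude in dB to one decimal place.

20.5 dB

|j1200 + 93| = √(1200² + 93²) = 1204
|j1200 + 1200| = √(1200² + 1200²) = 1697
|H(j1200)| = 15 × 1204 / 1697 = 10.638
20 log₁₀(10.638) = 20.54 dB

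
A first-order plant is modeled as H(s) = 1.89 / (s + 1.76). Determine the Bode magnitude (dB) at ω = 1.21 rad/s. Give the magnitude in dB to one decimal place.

|j1.21 + 1.76| = √(1.21² + 1.76²) = 2.136
|H(j1.21)| = 1.89 / 2.136 = 0.88491
20 log₁₀(0.88491) = -1.06 dB

-1.1 dB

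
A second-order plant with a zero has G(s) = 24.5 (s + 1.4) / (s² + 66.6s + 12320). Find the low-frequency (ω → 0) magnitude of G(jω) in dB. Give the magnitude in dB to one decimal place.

-51.1 dB

G(0) = 24.5 × 1.4 / 12320 = 0.0027841
20 log₁₀(0.0027841) = -51.11 dB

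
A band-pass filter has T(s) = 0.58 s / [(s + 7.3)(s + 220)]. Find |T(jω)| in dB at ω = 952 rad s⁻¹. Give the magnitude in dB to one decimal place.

-64.5 dB

|j952| = 952
|j952 + 7.3| = √(952² + 7.3²) = 952
|j952 + 220| = √(952² + 220²) = 977.1
|T(j952)| = 0.58 × 952 / (952 × 977.1) = 0.00059358
20 log₁₀(0.00059358) = -64.53 dB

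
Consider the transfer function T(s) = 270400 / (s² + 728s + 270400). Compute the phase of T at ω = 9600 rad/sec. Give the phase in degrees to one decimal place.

-175.7 deg

∠[(j9600)² + 728(j9600) + 270400] = ∠[-9.189e+07 + j6.9888e+06] = 175.65°
∠T(j9600) = −175.65° = -175.65°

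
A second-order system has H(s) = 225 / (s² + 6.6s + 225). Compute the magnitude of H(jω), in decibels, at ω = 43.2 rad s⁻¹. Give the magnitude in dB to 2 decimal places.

-17.39 dB

|(j43.2)² + 6.6(j43.2) + 225| = |-1641.2 + j285.12| = 1666
|H(j43.2)| = 225 / 1666 = 0.13507
20 log₁₀(0.13507) = -17.389 dB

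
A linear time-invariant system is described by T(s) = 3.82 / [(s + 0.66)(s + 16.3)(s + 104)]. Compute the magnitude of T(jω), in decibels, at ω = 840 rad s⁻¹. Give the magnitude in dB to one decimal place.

|j840 + 0.66| = √(840² + 0.66²) = 840
|j840 + 16.3| = √(840² + 16.3²) = 840.2
|j840 + 104| = √(840² + 104²) = 846.4
|T(j840)| = 3.82 / (840 × 840.2 × 846.4) = 6.395e-09
20 log₁₀(6.395e-09) = -163.88 dB

-163.9 dB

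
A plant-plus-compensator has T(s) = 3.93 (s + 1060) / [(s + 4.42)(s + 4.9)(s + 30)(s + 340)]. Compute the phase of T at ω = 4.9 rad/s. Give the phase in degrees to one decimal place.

∠(j4.9 + 1060) = arctan(4.9/1060) = 0.26°
∠(j4.9 + 4.42) = arctan(4.9/4.42) = 47.95°
∠(j4.9 + 4.9) = arctan(4.9/4.9) = 45.00°
∠(j4.9 + 30) = arctan(4.9/30) = 9.28°
∠(j4.9 + 340) = arctan(4.9/340) = 0.83°
∠T(j4.9) = 0.26° − (47.95° + 45.00° + 9.28° + 0.83°) = -102.79°

-102.8°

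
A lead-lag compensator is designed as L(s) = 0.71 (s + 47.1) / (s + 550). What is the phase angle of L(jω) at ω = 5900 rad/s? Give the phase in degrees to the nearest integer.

5°

∠(j5900 + 47.1) = arctan(5900/47.1) = 89.54°
∠(j5900 + 550) = arctan(5900/550) = 84.67°
∠L(j5900) = 89.54° − 84.67° = 4.87°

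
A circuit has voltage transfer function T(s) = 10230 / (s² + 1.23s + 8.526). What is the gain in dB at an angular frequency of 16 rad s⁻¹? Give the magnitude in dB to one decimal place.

32.3 dB

|(j16)² + 1.23(j16) + 8.526| = |-247.47 + j19.68| = 248.3
|T(j16)| = 10230 / 248.3 = 41.208
20 log₁₀(41.208) = 32.30 dB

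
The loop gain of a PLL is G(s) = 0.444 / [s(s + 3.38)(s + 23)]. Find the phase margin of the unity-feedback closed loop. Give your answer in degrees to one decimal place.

Gain crossover: |G(jω)| = 1 at ω ≈ 0.00571 rad/s.
∠G(j0.00571) = −90° − arctan(0.00571/3.38) − arctan(0.00571/23) ≈ -90.11°
PM = 180° + (-90.11°) = 89.89°

89.9°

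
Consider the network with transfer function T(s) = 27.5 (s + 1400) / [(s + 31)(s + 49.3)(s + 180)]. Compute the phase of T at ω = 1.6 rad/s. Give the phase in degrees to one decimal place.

∠(j1.6 + 1400) = arctan(1.6/1400) = 0.07°
∠(j1.6 + 31) = arctan(1.6/31) = 2.95°
∠(j1.6 + 49.3) = arctan(1.6/49.3) = 1.86°
∠(j1.6 + 180) = arctan(1.6/180) = 0.51°
∠T(j1.6) = 0.07° − (2.95° + 1.86° + 0.51°) = -5.26°

-5.3°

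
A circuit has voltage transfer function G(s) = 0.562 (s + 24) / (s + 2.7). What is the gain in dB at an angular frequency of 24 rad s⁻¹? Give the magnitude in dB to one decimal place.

-2.0 dB

|j24 + 24| = √(24² + 24²) = 33.94
|j24 + 2.7| = √(24² + 2.7²) = 24.15
|G(j24)| = 0.562 × 33.94 / 24.15 = 0.78981
20 log₁₀(0.78981) = -2.05 dB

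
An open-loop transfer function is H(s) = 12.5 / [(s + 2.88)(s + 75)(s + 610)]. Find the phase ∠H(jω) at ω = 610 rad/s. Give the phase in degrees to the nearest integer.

∠(j610 + 2.88) = arctan(610/2.88) = 89.73°
∠(j610 + 75) = arctan(610/75) = 82.99°
∠(j610 + 610) = arctan(610/610) = 45.00°
∠H(j610) = − (89.73° + 82.99° + 45.00°) = -217.72°

-218°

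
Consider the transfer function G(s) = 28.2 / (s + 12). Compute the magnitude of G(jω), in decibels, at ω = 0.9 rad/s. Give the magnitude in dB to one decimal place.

7.4 dB

|j0.9 + 12| = √(0.9² + 12²) = 12.03
|G(j0.9)| = 28.2 / 12.03 = 2.3434
20 log₁₀(2.3434) = 7.40 dB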